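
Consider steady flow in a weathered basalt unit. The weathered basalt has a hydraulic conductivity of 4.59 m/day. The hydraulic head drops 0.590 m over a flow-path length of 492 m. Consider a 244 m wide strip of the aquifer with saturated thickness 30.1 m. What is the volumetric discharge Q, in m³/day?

40.4

Cross-sectional area A = 244 × 30.1 = 7344 m².
Hydraulic gradient i = Δh / L = 0.590 / 492 = 0.001199.
Darcy's law: Q = K · A · i = 4.590 × 7344 × 0.001199 = 40.43 m³/day.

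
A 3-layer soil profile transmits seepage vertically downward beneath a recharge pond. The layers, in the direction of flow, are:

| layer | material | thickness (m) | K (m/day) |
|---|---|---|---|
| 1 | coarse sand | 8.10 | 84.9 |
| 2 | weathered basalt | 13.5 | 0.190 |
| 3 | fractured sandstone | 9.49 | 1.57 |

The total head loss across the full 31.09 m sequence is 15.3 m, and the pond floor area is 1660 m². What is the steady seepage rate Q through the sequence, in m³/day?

329

Flow is perpendicular to layering, so the layers act in series and the equivalent K is the thickness-weighted harmonic mean.
Total thickness L = 8.10 + 13.5 + 9.49 = 31.09 m.
Σ(b_i/K_i) = 8.10/84.9 + 13.5/0.190 + 9.49/1.57 = 77.19 d.
K_eq = L / Σ(b_i/K_i) = 31.09 / 77.19 = 0.4028 m/day.
Q = K_eq · A · (Δh/L) = 0.4028 × 1660 × (15.3/31.09) = 329.0 m³/day.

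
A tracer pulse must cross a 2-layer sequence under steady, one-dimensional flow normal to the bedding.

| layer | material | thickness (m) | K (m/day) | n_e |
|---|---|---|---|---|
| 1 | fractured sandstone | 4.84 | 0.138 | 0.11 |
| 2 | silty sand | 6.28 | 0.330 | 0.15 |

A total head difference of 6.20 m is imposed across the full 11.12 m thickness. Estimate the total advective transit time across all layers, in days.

With flow normal to the layers, continuity requires the same specific discharge q through every layer.
Σ(b_i/K_i) = 4.84/0.138 + 6.28/0.330 = 54.10 d.
q = Δh / Σ(b_i/K_i) = 6.20 / 54.10 = 0.1146 m/day.
In each layer the seepage velocity is v_i = q/n_i, so the layer transit time is t_i = b_i·n_i / q:
  layer 1 (fractured sandstone): t_1 = 4.84 × 0.11 / 0.1146 = 4.646 d
  layer 2 (silty sand): t_2 = 6.28 × 0.15 / 0.1146 = 8.220 d
Total t = Σ t_i = 12.87 days.

12.9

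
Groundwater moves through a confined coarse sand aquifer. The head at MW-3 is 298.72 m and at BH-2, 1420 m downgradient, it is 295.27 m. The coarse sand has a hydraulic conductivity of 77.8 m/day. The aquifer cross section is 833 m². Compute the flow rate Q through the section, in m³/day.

157

Hydraulic gradient i = (298.72 − 295.27) / 1420 = 3.45 / 1420 = 0.002430.
Darcy's law: Q = K · A · i = 77.80 × 833.0 × 0.002430 = 157.5 m³/day.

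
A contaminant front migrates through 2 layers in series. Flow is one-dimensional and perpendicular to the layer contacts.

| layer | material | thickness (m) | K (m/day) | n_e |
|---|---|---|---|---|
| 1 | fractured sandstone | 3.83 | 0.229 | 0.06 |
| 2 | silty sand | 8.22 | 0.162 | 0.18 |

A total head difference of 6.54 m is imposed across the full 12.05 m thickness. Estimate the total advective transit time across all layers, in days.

With flow normal to the layers, continuity requires the same specific discharge q through every layer.
Σ(b_i/K_i) = 3.83/0.229 + 8.22/0.162 = 67.47 d.
q = Δh / Σ(b_i/K_i) = 6.54 / 67.47 = 0.09694 m/day.
In each layer the seepage velocity is v_i = q/n_i, so the layer transit time is t_i = b_i·n_i / q:
  layer 1 (fractured sandstone): t_1 = 3.83 × 0.06 / 0.09694 = 2.371 d
  layer 2 (silty sand): t_2 = 8.22 × 0.18 / 0.09694 = 15.26 d
Total t = Σ t_i = 17.63 days.

17.6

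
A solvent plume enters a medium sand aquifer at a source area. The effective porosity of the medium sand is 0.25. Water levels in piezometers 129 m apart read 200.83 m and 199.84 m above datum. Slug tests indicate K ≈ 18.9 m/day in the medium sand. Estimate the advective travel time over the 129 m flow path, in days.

222

Hydraulic gradient i = (200.83 − 199.84) / 129 = 0.99 / 129 = 0.007674.
Darcy flux q = K · i = 18.90 × 0.007674 = 0.1450 m/day.
Seepage velocity v = q / n_e = 0.1450 / 0.25 = 0.5802 m/day.
Travel time t = L / v = 129 / 0.5802 = 222.3 days.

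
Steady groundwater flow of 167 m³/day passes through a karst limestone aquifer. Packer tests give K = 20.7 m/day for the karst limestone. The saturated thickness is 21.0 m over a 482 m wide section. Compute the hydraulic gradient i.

Cross-sectional area A = 482 × 21.0 = 10122 m².
From Q = K·A·i, i = Q / (K·A) = 167 / (20.70 × 10122) = 0.0007970.

0.000797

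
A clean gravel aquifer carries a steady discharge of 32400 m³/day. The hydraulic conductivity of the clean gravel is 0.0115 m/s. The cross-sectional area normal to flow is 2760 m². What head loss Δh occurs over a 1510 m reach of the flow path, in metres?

17.8

Convert K: 0.0115 m/s × 86400 = 993.6 m/day.
From Q = K·A·i, i = Q / (K·A) = 32400 / (993.6 × 2760) = 0.01181.
Head loss Δh = i · L = 0.01181 × 1510 = 17.84 m.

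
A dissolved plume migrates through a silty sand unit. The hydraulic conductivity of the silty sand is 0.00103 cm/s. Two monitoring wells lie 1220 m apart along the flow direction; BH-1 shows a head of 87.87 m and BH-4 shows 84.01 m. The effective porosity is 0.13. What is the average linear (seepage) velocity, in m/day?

Convert K: 0.00103 cm/s × 864 = 0.8899 m/day.
Hydraulic gradient i = (87.87 − 84.01) / 1220 = 3.86 / 1220 = 0.003164.
Darcy flux q = K · i = 0.8899 × 0.003164 = 0.002816 m/day.
Seepage velocity v = q / n_e = 0.002816 / 0.13 = 0.02166 m/day.

0.0217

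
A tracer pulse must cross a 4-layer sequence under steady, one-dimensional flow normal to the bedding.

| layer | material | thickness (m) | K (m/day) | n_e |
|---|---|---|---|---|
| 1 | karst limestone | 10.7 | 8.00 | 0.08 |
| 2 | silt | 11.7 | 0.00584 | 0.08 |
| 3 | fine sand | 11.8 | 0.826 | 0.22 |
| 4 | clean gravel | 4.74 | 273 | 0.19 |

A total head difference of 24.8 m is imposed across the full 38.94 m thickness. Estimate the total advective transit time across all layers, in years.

1.18

With flow normal to the layers, continuity requires the same specific discharge q through every layer.
Σ(b_i/K_i) = 10.7/8.00 + 11.7/0.00584 + 11.8/0.826 + 4.74/273 = 2019 d.
q = Δh / Σ(b_i/K_i) = 24.8 / 2019 = 0.01228 m/day.
In each layer the seepage velocity is v_i = q/n_i, so the layer transit time is t_i = b_i·n_i / q:
  layer 1 (karst limestone): t_1 = 10.7 × 0.08 / 0.01228 = 69.69 d
  layer 2 (silt): t_2 = 11.7 × 0.08 / 0.01228 = 76.20 d
  layer 3 (fine sand): t_3 = 11.8 × 0.22 / 0.01228 = 211.4 d
  layer 4 (clean gravel): t_4 = 4.74 × 0.19 / 0.01228 = 73.32 d
Total t = Σ t_i = 430.6 days = 1.179 years.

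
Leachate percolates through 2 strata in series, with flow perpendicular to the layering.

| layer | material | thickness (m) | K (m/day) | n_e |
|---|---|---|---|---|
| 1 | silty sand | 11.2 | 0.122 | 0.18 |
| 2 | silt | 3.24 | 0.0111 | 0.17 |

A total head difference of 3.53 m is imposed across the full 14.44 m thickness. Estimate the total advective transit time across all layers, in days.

279

With flow normal to the layers, continuity requires the same specific discharge q through every layer.
Σ(b_i/K_i) = 11.2/0.122 + 3.24/0.0111 = 383.7 d.
q = Δh / Σ(b_i/K_i) = 3.53 / 383.7 = 0.009200 m/day.
In each layer the seepage velocity is v_i = q/n_i, so the layer transit time is t_i = b_i·n_i / q:
  layer 1 (silty sand): t_1 = 11.2 × 0.18 / 0.009200 = 219.1 d
  layer 2 (silt): t_2 = 3.24 × 0.17 / 0.009200 = 59.87 d
Total t = Σ t_i = 279.0 days.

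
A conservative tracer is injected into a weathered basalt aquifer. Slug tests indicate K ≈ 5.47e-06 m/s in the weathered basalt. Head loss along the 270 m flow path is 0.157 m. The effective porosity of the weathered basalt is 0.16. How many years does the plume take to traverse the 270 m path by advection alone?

Convert K: 5.47e-06 m/s × 86400 = 0.4726 m/day.
Hydraulic gradient i = Δh / L = 0.157 / 270 = 0.0005815.
Darcy flux q = K · i = 0.4726 × 0.0005815 = 0.0002748 m/day.
Seepage velocity v = q / n_e = 0.0002748 / 0.16 = 0.001718 m/day.
Travel time t = L / v = 270 / 0.001718 = 1.572e+05 days = 430.4 years.

430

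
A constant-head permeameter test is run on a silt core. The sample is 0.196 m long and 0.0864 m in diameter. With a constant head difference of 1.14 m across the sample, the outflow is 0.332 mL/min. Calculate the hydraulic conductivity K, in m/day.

Cross-sectional area A = π·(d/2)² = π × (0.0864/2)² = 0.005863 m².
Convert discharge: 0.332 mL/min = 5.533e-09 m³/s.
Darcy's law rearranged: K = Q·L / (A·Δh) = 5.533e-09 × 0.196 / (0.005863 × 1.14) = 1.623e-07 m/s = 0.01402 m/day.

0.0140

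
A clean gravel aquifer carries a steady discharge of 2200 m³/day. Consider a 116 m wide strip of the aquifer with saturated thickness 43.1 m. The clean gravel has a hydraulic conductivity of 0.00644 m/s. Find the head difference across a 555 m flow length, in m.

0.439

Convert K: 0.00644 m/s × 86400 = 556.4 m/day.
Cross-sectional area A = 116 × 43.1 = 5000 m².
From Q = K·A·i, i = Q / (K·A) = 2200 / (556.4 × 5000) = 0.0007908.
Head loss Δh = i · L = 0.0007908 × 555 = 0.4389 m.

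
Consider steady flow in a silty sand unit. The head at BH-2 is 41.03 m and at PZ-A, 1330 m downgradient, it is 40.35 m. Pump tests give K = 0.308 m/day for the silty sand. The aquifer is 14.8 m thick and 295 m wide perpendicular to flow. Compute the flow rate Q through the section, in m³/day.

0.688

Cross-sectional area A = 295 × 14.8 = 4366 m².
Hydraulic gradient i = (41.03 − 40.35) / 1330 = 0.68 / 1330 = 0.0005113.
Darcy's law: Q = K · A · i = 0.3080 × 4366 × 0.0005113 = 0.6875 m³/day.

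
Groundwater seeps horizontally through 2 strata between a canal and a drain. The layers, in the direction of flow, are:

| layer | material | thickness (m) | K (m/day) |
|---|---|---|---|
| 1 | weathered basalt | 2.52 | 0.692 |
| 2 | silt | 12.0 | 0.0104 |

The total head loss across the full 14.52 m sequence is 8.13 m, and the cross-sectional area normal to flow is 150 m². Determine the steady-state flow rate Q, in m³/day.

1.05

Flow is perpendicular to layering, so the layers act in series and the equivalent K is the thickness-weighted harmonic mean.
Total thickness L = 2.52 + 12.0 = 14.52 m.
Σ(b_i/K_i) = 2.52/0.692 + 12.0/0.0104 = 1157 d.
K_eq = L / Σ(b_i/K_i) = 14.52 / 1157 = 0.01254 m/day.
Q = K_eq · A · (Δh/L) = 0.01254 × 150 × (8.13/14.52) = 1.054 m³/day.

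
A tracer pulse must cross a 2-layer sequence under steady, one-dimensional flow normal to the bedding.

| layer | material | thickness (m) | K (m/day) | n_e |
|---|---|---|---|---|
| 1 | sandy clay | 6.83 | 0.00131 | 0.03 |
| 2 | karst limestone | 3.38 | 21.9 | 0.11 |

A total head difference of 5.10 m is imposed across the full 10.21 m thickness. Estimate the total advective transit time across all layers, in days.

With flow normal to the layers, continuity requires the same specific discharge q through every layer.
Σ(b_i/K_i) = 6.83/0.00131 + 3.38/21.9 = 5214 d.
q = Δh / Σ(b_i/K_i) = 5.10 / 5214 = 0.0009782 m/day.
In each layer the seepage velocity is v_i = q/n_i, so the layer transit time is t_i = b_i·n_i / q:
  layer 1 (sandy clay): t_1 = 6.83 × 0.03 / 0.0009782 = 209.5 d
  layer 2 (karst limestone): t_2 = 3.38 × 0.11 / 0.0009782 = 380.1 d
Total t = Σ t_i = 589.6 days.

590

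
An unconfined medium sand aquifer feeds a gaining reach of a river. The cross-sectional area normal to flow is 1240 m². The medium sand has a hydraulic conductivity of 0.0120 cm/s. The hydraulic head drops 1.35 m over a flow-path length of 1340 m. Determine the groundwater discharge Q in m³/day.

Convert K: 0.0120 cm/s × 864 = 10.37 m/day.
Hydraulic gradient i = Δh / L = 1.35 / 1340 = 0.001007.
Darcy's law: Q = K · A · i = 10.37 × 1240 × 0.001007 = 12.95 m³/day.

13.0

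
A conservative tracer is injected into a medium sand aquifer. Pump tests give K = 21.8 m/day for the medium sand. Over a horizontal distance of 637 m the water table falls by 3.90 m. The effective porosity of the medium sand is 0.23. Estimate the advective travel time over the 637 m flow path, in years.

3.01

Hydraulic gradient i = Δh / L = 3.90 / 637 = 0.006122.
Darcy flux q = K · i = 21.80 × 0.006122 = 0.1335 m/day.
Seepage velocity v = q / n_e = 0.1335 / 0.23 = 0.5803 m/day.
Travel time t = L / v = 637 / 0.5803 = 1098 days = 3.005 years.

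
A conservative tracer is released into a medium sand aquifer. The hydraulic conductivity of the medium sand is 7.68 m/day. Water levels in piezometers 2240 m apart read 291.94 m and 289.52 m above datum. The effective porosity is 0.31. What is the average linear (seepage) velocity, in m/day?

0.0268

Hydraulic gradient i = (291.94 − 289.52) / 2240 = 2.42 / 2240 = 0.001080.
Darcy flux q = K · i = 7.680 × 0.001080 = 0.008297 m/day.
Seepage velocity v = q / n_e = 0.008297 / 0.31 = 0.02676 m/day.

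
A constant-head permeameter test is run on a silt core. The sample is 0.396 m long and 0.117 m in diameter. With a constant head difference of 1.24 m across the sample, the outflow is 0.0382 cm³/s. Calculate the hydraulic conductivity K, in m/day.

0.0980

Cross-sectional area A = π·(d/2)² = π × (0.117/2)² = 0.01075 m².
Convert discharge: 0.0382 cm³/s = 3.820e-08 m³/s.
Darcy's law rearranged: K = Q·L / (A·Δh) = 3.820e-08 × 0.396 / (0.01075 × 1.24) = 1.135e-06 m/s = 0.09804 m/day.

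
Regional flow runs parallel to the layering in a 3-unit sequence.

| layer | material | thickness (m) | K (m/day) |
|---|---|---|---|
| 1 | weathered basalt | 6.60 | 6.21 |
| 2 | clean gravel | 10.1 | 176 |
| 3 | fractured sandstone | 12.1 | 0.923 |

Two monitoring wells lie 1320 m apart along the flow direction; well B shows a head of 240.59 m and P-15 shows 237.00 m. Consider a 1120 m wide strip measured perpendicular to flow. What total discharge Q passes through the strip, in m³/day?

Flow is parallel to layering, so each bed carries its own Darcy discharge and the transmissivities add.
Σ(K_i·b_i) = 6.21×6.60 + 176×10.1 + 0.923×12.1 = 1830 m²/day.
Hydraulic gradient i = (240.59 − 237.00) / 1320 = 3.59 / 1320 = 0.002720.
Q = Σ(K_i·b_i) · W · i = 1830 × 1120 × 0.002720 = 5574 m³/day.

5570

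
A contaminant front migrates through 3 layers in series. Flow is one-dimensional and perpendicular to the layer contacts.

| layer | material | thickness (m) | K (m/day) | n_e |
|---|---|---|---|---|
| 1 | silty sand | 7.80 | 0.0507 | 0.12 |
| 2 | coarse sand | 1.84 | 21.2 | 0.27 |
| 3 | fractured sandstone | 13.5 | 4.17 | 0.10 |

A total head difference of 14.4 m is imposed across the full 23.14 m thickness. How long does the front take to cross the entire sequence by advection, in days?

30.4

With flow normal to the layers, continuity requires the same specific discharge q through every layer.
Σ(b_i/K_i) = 7.80/0.0507 + 1.84/21.2 + 13.5/4.17 = 157.2 d.
q = Δh / Σ(b_i/K_i) = 14.4 / 157.2 = 0.09162 m/day.
In each layer the seepage velocity is v_i = q/n_i, so the layer transit time is t_i = b_i·n_i / q:
  layer 1 (silty sand): t_1 = 7.80 × 0.12 / 0.09162 = 10.22 d
  layer 2 (coarse sand): t_2 = 1.84 × 0.27 / 0.09162 = 5.422 d
  layer 3 (fractured sandstone): t_3 = 13.5 × 0.10 / 0.09162 = 14.73 d
Total t = Σ t_i = 30.37 days.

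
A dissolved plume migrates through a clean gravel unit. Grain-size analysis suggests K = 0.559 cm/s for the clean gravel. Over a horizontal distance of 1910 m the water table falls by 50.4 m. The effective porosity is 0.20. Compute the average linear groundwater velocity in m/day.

63.7

Convert K: 0.559 cm/s × 864 = 483.0 m/day.
Hydraulic gradient i = Δh / L = 50.4 / 1910 = 0.02639.
Darcy flux q = K · i = 483.0 × 0.02639 = 12.74 m/day.
Seepage velocity v = q / n_e = 12.74 / 0.20 = 63.72 m/day.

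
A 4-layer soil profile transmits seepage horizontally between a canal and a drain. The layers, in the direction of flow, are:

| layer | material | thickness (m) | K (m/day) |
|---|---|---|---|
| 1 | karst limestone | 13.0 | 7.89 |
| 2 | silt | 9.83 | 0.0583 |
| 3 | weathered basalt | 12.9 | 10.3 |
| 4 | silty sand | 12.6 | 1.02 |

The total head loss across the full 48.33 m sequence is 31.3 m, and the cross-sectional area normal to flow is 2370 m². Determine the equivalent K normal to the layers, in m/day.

Flow is perpendicular to layering, so the layers act in series and the equivalent K is the thickness-weighted harmonic mean.
Total thickness L = 13.0 + 9.83 + 12.9 + 12.6 = 48.33 m.
Σ(b_i/K_i) = 13.0/7.89 + 9.83/0.0583 + 12.9/10.3 + 12.6/1.02 = 183.9 d.
K_eq = L / Σ(b_i/K_i) = 48.33 / 183.9 = 0.2629 m/day.

0.263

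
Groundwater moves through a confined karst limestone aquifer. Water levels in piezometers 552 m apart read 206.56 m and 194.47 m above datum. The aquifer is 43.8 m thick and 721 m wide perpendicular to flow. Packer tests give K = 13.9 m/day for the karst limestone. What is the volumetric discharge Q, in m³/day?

9610

Cross-sectional area A = 721 × 43.8 = 31580 m².
Hydraulic gradient i = (206.56 − 194.47) / 552 = 12.09 / 552 = 0.02190.
Darcy's law: Q = K · A · i = 13.90 × 31580 × 0.02190 = 9614 m³/day.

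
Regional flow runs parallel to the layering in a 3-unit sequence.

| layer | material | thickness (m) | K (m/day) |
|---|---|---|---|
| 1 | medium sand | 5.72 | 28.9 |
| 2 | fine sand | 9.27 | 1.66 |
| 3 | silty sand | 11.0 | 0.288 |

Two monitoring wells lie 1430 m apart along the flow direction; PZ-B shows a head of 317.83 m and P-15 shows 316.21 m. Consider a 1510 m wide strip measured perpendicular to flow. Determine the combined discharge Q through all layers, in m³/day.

Flow is parallel to layering, so each bed carries its own Darcy discharge and the transmissivities add.
Σ(K_i·b_i) = 28.9×5.72 + 1.66×9.27 + 0.288×11.0 = 183.9 m²/day.
Hydraulic gradient i = (317.83 − 316.21) / 1430 = 1.62 / 1430 = 0.001133.
Q = Σ(K_i·b_i) · W · i = 183.9 × 1510 × 0.001133 = 314.5 m³/day.

315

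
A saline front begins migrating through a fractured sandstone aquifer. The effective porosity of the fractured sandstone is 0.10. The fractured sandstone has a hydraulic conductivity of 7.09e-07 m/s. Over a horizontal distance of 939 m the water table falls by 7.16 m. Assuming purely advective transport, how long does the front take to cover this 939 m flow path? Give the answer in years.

550

Convert K: 7.09e-07 m/s × 86400 = 0.06126 m/day.
Hydraulic gradient i = Δh / L = 7.16 / 939 = 0.007625.
Darcy flux q = K · i = 0.06126 × 0.007625 = 0.0004671 m/day.
Seepage velocity v = q / n_e = 0.0004671 / 0.10 = 0.004671 m/day.
Travel time t = L / v = 939 / 0.004671 = 2.010e+05 days = 550.4 years.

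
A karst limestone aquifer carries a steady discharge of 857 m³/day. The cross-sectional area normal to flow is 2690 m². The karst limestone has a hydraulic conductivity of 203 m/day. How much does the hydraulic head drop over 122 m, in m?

From Q = K·A·i, i = Q / (K·A) = 857 / (203.0 × 2690) = 0.001569.
Head loss Δh = i · L = 0.001569 × 122 = 0.1915 m.

0.191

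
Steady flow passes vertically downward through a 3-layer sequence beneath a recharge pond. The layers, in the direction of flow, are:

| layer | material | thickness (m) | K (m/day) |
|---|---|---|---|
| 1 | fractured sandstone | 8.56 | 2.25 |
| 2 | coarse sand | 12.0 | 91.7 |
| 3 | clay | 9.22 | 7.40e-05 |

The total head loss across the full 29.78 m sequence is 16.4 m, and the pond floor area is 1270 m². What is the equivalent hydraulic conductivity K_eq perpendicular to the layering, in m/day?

Flow is perpendicular to layering, so the layers act in series and the equivalent K is the thickness-weighted harmonic mean.
Total thickness L = 8.56 + 12.0 + 9.22 = 29.78 m.
Σ(b_i/K_i) = 8.56/2.25 + 12.0/91.7 + 9.22/7.40e-05 = 1.246e+05 d.
K_eq = L / Σ(b_i/K_i) = 29.78 / 1.246e+05 = 0.0002390 m/day.

0.000239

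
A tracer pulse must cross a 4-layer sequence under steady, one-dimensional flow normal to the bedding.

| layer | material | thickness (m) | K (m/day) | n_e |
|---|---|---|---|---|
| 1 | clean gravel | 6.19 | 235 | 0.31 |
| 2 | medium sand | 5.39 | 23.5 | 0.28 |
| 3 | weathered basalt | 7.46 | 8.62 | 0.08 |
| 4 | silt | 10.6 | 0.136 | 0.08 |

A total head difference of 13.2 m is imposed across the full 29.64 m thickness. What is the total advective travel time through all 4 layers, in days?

With flow normal to the layers, continuity requires the same specific discharge q through every layer.
Σ(b_i/K_i) = 6.19/235 + 5.39/23.5 + 7.46/8.62 + 10.6/0.136 = 79.06 d.
q = Δh / Σ(b_i/K_i) = 13.2 / 79.06 = 0.1670 m/day.
In each layer the seepage velocity is v_i = q/n_i, so the layer transit time is t_i = b_i·n_i / q:
  layer 1 (clean gravel): t_1 = 6.19 × 0.31 / 0.1670 = 11.49 d
  layer 2 (medium sand): t_2 = 5.39 × 0.28 / 0.1670 = 9.039 d
  layer 3 (weathered basalt): t_3 = 7.46 × 0.08 / 0.1670 = 3.575 d
  layer 4 (silt): t_4 = 10.6 × 0.08 / 0.1670 = 5.079 d
Total t = Σ t_i = 29.19 days.

29.2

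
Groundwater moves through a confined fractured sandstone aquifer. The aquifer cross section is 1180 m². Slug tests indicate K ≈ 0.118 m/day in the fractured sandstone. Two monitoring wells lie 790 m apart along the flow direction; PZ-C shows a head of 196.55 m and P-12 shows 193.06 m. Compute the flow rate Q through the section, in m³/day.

0.615

Hydraulic gradient i = (196.55 − 193.06) / 790 = 3.49 / 790 = 0.004418.
Darcy's law: Q = K · A · i = 0.1180 × 1180 × 0.004418 = 0.6151 m³/day.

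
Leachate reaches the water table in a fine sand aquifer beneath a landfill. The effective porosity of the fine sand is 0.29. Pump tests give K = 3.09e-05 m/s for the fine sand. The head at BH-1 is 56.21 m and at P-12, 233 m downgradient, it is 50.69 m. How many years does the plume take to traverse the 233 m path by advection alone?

2.92

Convert K: 3.09e-05 m/s × 86400 = 2.670 m/day.
Hydraulic gradient i = (56.21 − 50.69) / 233 = 5.52 / 233 = 0.02369.
Darcy flux q = K · i = 2.670 × 0.02369 = 0.06325 m/day.
Seepage velocity v = q / n_e = 0.06325 / 0.29 = 0.2181 m/day.
Travel time t = L / v = 233 / 0.2181 = 1068 days = 2.925 years.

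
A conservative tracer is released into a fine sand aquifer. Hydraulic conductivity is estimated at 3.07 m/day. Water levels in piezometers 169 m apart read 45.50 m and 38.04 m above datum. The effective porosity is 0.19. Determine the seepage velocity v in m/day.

0.713

Hydraulic gradient i = (45.50 − 38.04) / 169 = 7.46 / 169 = 0.04414.
Darcy flux q = K · i = 3.070 × 0.04414 = 0.1355 m/day.
Seepage velocity v = q / n_e = 0.1355 / 0.19 = 0.7132 m/day.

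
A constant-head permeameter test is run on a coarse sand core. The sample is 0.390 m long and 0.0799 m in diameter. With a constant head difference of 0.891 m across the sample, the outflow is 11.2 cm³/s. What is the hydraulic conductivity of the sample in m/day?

Cross-sectional area A = π·(d/2)² = π × (0.0799/2)² = 0.005014 m².
Convert discharge: 11.2 cm³/s = 1.120e-05 m³/s.
Darcy's law rearranged: K = Q·L / (A·Δh) = 1.120e-05 × 0.390 / (0.005014 × 0.891) = 0.0009777 m/s = 84.48 m/day.

84.5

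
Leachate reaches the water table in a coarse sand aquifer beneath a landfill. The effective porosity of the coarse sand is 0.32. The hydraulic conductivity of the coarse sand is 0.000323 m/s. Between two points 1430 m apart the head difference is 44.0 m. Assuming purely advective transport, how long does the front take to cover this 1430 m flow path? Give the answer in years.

Convert K: 0.000323 m/s × 86400 = 27.91 m/day.
Hydraulic gradient i = Δh / L = 44.0 / 1430 = 0.03077.
Darcy flux q = K · i = 27.91 × 0.03077 = 0.8587 m/day.
Seepage velocity v = q / n_e = 0.8587 / 0.32 = 2.683 m/day.
Travel time t = L / v = 1430 / 2.683 = 532.9 days = 1.459 years.

1.46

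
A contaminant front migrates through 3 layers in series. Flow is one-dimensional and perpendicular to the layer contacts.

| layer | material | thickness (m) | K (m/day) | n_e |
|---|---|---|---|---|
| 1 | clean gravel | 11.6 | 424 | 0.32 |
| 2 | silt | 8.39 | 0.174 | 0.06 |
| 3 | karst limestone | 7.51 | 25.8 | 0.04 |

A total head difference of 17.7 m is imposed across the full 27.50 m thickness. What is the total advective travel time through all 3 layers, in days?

With flow normal to the layers, continuity requires the same specific discharge q through every layer.
Σ(b_i/K_i) = 11.6/424 + 8.39/0.174 + 7.51/25.8 = 48.54 d.
q = Δh / Σ(b_i/K_i) = 17.7 / 48.54 = 0.3647 m/day.
In each layer the seepage velocity is v_i = q/n_i, so the layer transit time is t_i = b_i·n_i / q:
  layer 1 (clean gravel): t_1 = 11.6 × 0.32 / 0.3647 = 10.18 d
  layer 2 (silt): t_2 = 8.39 × 0.06 / 0.3647 = 1.380 d
  layer 3 (karst limestone): t_3 = 7.51 × 0.04 / 0.3647 = 0.8238 d
Total t = Σ t_i = 12.38 days.

12.4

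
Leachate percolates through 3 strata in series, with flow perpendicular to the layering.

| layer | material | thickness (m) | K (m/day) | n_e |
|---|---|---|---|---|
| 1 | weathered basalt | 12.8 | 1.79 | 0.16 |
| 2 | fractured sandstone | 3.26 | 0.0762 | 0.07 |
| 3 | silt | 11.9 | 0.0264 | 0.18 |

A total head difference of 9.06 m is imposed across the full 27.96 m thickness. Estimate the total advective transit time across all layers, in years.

With flow normal to the layers, continuity requires the same specific discharge q through every layer.
Σ(b_i/K_i) = 12.8/1.79 + 3.26/0.0762 + 11.9/0.0264 = 500.7 d.
q = Δh / Σ(b_i/K_i) = 9.06 / 500.7 = 0.01810 m/day.
In each layer the seepage velocity is v_i = q/n_i, so the layer transit time is t_i = b_i·n_i / q:
  layer 1 (weathered basalt): t_1 = 12.8 × 0.16 / 0.01810 = 113.2 d
  layer 2 (fractured sandstone): t_2 = 3.26 × 0.07 / 0.01810 = 12.61 d
  layer 3 (silt): t_3 = 11.9 × 0.18 / 0.01810 = 118.4 d
Total t = Σ t_i = 244.2 days = 0.6685 years.

0.668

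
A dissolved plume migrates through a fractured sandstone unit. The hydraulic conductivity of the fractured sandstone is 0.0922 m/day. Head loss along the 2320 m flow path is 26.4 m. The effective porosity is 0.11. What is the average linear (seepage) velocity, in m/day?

Hydraulic gradient i = Δh / L = 26.4 / 2320 = 0.01138.
Darcy flux q = K · i = 0.09220 × 0.01138 = 0.001049 m/day.
Seepage velocity v = q / n_e = 0.001049 / 0.11 = 0.009538 m/day.

0.00954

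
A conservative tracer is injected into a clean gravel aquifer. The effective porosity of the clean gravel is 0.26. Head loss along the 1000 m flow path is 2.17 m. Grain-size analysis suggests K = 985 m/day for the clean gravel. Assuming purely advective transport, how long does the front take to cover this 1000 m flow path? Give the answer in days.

122

Hydraulic gradient i = Δh / L = 2.17 / 1000 = 0.002170.
Darcy flux q = K · i = 985.0 × 0.002170 = 2.137 m/day.
Seepage velocity v = q / n_e = 2.137 / 0.26 = 8.221 m/day.
Travel time t = L / v = 1000 / 8.221 = 121.6 days.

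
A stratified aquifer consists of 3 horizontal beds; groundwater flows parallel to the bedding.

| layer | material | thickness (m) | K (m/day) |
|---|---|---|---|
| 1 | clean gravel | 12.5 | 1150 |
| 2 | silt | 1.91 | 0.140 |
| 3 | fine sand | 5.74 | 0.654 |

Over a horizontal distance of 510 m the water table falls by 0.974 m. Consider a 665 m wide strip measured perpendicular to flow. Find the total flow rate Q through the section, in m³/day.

18300

Flow is parallel to layering, so each bed carries its own Darcy discharge and the transmissivities add.
Σ(K_i·b_i) = 1150×12.5 + 0.140×1.91 + 0.654×5.74 = 14379 m²/day.
Hydraulic gradient i = Δh / L = 0.974 / 510 = 0.001910.
Q = Σ(K_i·b_i) · W · i = 14379 × 665 × 0.001910 = 18262 m³/day.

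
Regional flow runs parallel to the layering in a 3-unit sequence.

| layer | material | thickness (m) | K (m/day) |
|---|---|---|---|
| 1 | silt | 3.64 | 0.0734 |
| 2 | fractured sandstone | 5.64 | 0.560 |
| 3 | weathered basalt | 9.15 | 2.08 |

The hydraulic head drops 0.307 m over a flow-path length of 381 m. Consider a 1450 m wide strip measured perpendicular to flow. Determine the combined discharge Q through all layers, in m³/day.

Flow is parallel to layering, so each bed carries its own Darcy discharge and the transmissivities add.
Σ(K_i·b_i) = 0.0734×3.64 + 0.560×5.64 + 2.08×9.15 = 22.46 m²/day.
Hydraulic gradient i = Δh / L = 0.307 / 381 = 0.0008058.
Q = Σ(K_i·b_i) · W · i = 22.46 × 1450 × 0.0008058 = 26.24 m³/day.

26.2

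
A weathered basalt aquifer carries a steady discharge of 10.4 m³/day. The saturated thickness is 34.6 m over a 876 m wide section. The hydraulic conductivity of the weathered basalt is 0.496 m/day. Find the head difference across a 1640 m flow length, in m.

1.13

Cross-sectional area A = 876 × 34.6 = 30310 m².
From Q = K·A·i, i = Q / (K·A) = 10.4 / (0.4960 × 30310) = 0.0006918.
Head loss Δh = i · L = 0.0006918 × 1640 = 1.135 m.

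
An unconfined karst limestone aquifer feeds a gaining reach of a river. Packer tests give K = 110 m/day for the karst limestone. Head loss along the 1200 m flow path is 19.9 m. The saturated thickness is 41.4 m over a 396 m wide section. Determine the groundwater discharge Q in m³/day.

Cross-sectional area A = 396 × 41.4 = 16394 m².
Hydraulic gradient i = Δh / L = 19.9 / 1200 = 0.01658.
Darcy's law: Q = K · A · i = 110.0 × 16394 × 0.01658 = 29906 m³/day.

29900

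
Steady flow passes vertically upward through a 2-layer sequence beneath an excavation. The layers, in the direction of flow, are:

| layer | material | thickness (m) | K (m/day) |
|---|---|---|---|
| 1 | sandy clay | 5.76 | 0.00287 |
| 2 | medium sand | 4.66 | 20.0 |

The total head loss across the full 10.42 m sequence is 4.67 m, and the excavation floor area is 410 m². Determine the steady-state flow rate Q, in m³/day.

0.954

Flow is perpendicular to layering, so the layers act in series and the equivalent K is the thickness-weighted harmonic mean.
Total thickness L = 5.76 + 4.66 = 10.42 m.
Σ(b_i/K_i) = 5.76/0.00287 + 4.66/20.0 = 2007 d.
K_eq = L / Σ(b_i/K_i) = 10.42 / 2007 = 0.005191 m/day.
Q = K_eq · A · (Δh/L) = 0.005191 × 410 × (4.67/10.42) = 0.9539 m³/day.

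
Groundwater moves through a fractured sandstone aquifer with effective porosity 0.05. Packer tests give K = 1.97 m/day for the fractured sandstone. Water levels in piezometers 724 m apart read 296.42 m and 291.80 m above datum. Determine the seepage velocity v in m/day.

0.251

Hydraulic gradient i = (296.42 − 291.80) / 724 = 4.62 / 724 = 0.006381.
Darcy flux q = K · i = 1.970 × 0.006381 = 0.01257 m/day.
Seepage velocity v = q / n_e = 0.01257 / 0.05 = 0.2514 m/day.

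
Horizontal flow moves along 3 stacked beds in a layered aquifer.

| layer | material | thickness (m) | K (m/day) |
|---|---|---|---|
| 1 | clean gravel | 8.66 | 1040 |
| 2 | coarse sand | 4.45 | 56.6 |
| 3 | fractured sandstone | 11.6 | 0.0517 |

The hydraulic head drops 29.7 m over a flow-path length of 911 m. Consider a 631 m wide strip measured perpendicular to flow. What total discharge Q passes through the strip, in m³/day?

Flow is parallel to layering, so each bed carries its own Darcy discharge and the transmissivities add.
Σ(K_i·b_i) = 1040×8.66 + 56.6×4.45 + 0.0517×11.6 = 9259 m²/day.
Hydraulic gradient i = Δh / L = 29.7 / 911 = 0.03260.
Q = Σ(K_i·b_i) · W · i = 9259 × 631 × 0.03260 = 1.905e+05 m³/day.

190000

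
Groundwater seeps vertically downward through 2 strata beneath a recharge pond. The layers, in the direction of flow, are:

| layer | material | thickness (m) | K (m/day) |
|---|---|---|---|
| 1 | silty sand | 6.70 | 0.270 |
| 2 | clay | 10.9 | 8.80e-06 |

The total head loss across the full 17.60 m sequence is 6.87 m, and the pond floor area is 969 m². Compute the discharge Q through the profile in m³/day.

Flow is perpendicular to layering, so the layers act in series and the equivalent K is the thickness-weighted harmonic mean.
Total thickness L = 6.70 + 10.9 = 17.60 m.
Σ(b_i/K_i) = 6.70/0.270 + 10.9/8.80e-06 = 1.239e+06 d.
K_eq = L / Σ(b_i/K_i) = 17.60 / 1.239e+06 = 1.421e-05 m/day.
Q = K_eq · A · (Δh/L) = 1.421e-05 × 969 × (6.87/17.60) = 0.005374 m³/day.

0.00537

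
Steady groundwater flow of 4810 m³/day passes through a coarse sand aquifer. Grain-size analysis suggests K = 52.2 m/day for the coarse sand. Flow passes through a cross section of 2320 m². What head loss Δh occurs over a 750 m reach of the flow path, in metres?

29.8

From Q = K·A·i, i = Q / (K·A) = 4810 / (52.20 × 2320) = 0.03972.
Head loss Δh = i · L = 0.03972 × 750 = 29.79 m.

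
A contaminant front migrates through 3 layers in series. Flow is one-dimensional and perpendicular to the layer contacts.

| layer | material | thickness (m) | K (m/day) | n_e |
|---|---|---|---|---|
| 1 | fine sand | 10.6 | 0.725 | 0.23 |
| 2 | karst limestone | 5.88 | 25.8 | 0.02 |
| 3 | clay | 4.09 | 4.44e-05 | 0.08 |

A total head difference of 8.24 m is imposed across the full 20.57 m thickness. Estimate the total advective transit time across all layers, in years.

88.2

With flow normal to the layers, continuity requires the same specific discharge q through every layer.
Σ(b_i/K_i) = 10.6/0.725 + 5.88/25.8 + 4.09/4.44e-05 = 92132 d.
q = Δh / Σ(b_i/K_i) = 8.24 / 92132 = 8.944e-05 m/day.
In each layer the seepage velocity is v_i = q/n_i, so the layer transit time is t_i = b_i·n_i / q:
  layer 1 (fine sand): t_1 = 10.6 × 0.23 / 8.944e-05 = 27259 d
  layer 2 (karst limestone): t_2 = 5.88 × 0.02 / 8.944e-05 = 1315 d
  layer 3 (clay): t_3 = 4.09 × 0.08 / 8.944e-05 = 3658 d
Total t = Σ t_i = 32233 days = 88.25 years.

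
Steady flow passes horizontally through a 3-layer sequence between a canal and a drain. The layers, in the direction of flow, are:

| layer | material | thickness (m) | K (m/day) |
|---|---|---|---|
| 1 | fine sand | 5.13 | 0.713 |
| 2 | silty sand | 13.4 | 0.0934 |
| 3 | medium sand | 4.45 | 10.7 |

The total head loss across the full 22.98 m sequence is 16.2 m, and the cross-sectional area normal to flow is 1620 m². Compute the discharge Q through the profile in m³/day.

Flow is perpendicular to layering, so the layers act in series and the equivalent K is the thickness-weighted harmonic mean.
Total thickness L = 5.13 + 13.4 + 4.45 = 22.98 m.
Σ(b_i/K_i) = 5.13/0.713 + 13.4/0.0934 + 4.45/10.7 = 151.1 d.
K_eq = L / Σ(b_i/K_i) = 22.98 / 151.1 = 0.1521 m/day.
Q = K_eq · A · (Δh/L) = 0.1521 × 1620 × (16.2/22.98) = 173.7 m³/day.

174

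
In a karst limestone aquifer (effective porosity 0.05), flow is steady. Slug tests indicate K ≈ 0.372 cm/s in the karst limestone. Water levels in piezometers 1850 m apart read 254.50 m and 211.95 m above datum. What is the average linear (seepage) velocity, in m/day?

Convert K: 0.372 cm/s × 864 = 321.4 m/day.
Hydraulic gradient i = (254.50 − 211.95) / 1850 = 42.55 / 1850 = 0.02300.
Darcy flux q = K · i = 321.4 × 0.02300 = 7.392 m/day.
Seepage velocity v = q / n_e = 7.392 / 0.05 = 147.8 m/day.

148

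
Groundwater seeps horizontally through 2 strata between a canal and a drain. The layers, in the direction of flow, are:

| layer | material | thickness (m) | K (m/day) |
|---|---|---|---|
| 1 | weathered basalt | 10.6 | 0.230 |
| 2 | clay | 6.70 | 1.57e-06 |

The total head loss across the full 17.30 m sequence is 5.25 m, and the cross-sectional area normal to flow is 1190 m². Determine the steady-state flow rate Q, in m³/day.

0.00146

Flow is perpendicular to layering, so the layers act in series and the equivalent K is the thickness-weighted harmonic mean.
Total thickness L = 10.6 + 6.70 = 17.30 m.
Σ(b_i/K_i) = 10.6/0.230 + 6.70/1.57e-06 = 4.268e+06 d.
K_eq = L / Σ(b_i/K_i) = 17.30 / 4.268e+06 = 4.054e-06 m/day.
Q = K_eq · A · (Δh/L) = 4.054e-06 × 1190 × (5.25/17.30) = 0.001464 m³/day.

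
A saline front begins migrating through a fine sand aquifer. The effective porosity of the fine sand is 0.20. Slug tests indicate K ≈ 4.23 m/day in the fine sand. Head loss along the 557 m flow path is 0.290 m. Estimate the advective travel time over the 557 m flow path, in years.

Hydraulic gradient i = Δh / L = 0.290 / 557 = 0.0005206.
Darcy flux q = K · i = 4.230 × 0.0005206 = 0.002202 m/day.
Seepage velocity v = q / n_e = 0.002202 / 0.20 = 0.01101 m/day.
Travel time t = L / v = 557 / 0.01101 = 50583 days = 138.5 years.

138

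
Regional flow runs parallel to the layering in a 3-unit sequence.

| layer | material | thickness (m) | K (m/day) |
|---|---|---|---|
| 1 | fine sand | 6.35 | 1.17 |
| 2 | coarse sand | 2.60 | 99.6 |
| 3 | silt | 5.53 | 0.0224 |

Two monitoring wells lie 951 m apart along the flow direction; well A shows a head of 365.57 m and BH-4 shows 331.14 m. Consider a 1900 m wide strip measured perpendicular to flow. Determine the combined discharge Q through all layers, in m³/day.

Flow is parallel to layering, so each bed carries its own Darcy discharge and the transmissivities add.
Σ(K_i·b_i) = 1.17×6.35 + 99.6×2.60 + 0.0224×5.53 = 266.5 m²/day.
Hydraulic gradient i = (365.57 − 331.14) / 951 = 34.43 / 951 = 0.03620.
Q = Σ(K_i·b_i) · W · i = 266.5 × 1900 × 0.03620 = 18333 m³/day.

18300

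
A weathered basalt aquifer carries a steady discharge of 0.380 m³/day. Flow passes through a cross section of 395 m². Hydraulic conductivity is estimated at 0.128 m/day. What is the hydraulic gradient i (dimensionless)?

From Q = K·A·i, i = Q / (K·A) = 0.380 / (0.1280 × 395.0) = 0.007516.

0.00752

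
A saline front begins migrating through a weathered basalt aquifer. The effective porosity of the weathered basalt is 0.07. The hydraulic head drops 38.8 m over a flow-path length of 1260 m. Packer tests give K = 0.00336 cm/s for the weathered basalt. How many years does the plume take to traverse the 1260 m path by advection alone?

2.70

Convert K: 0.00336 cm/s × 864 = 2.903 m/day.
Hydraulic gradient i = Δh / L = 38.8 / 1260 = 0.03079.
Darcy flux q = K · i = 2.903 × 0.03079 = 0.08940 m/day.
Seepage velocity v = q / n_e = 0.08940 / 0.07 = 1.277 m/day.
Travel time t = L / v = 1260 / 1.277 = 986.6 days = 2.701 years.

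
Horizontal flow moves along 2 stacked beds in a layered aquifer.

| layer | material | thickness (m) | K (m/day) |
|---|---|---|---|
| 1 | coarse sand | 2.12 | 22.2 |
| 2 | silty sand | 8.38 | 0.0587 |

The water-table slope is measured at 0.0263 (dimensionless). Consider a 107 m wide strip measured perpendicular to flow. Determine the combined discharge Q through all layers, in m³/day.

Flow is parallel to layering, so each bed carries its own Darcy discharge and the transmissivities add.
Σ(K_i·b_i) = 22.2×2.12 + 0.0587×8.38 = 47.56 m²/day.
Hydraulic gradient i = 0.0263.
Q = Σ(K_i·b_i) · W · i = 47.56 × 107 × 0.02630 = 133.8 m³/day.

134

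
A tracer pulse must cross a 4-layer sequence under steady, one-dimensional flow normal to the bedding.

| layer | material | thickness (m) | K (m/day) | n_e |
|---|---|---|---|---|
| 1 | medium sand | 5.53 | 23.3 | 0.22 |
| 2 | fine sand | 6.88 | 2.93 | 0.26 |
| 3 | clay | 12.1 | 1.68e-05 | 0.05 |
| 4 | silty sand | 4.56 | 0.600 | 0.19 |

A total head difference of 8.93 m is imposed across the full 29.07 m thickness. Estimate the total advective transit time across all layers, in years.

989

With flow normal to the layers, continuity requires the same specific discharge q through every layer.
Σ(b_i/K_i) = 5.53/23.3 + 6.88/2.93 + 12.1/1.68e-05 + 4.56/0.600 = 7.202e+05 d.
q = Δh / Σ(b_i/K_i) = 8.93 / 7.202e+05 = 1.240e-05 m/day.
In each layer the seepage velocity is v_i = q/n_i, so the layer transit time is t_i = b_i·n_i / q:
  layer 1 (medium sand): t_1 = 5.53 × 0.22 / 1.240e-05 = 98125 d
  layer 2 (fine sand): t_2 = 6.88 × 0.26 / 1.240e-05 = 1.443e+05 d
  layer 3 (clay): t_3 = 12.1 × 0.05 / 1.240e-05 = 48796 d
  layer 4 (silty sand): t_4 = 4.56 × 0.19 / 1.240e-05 = 69879 d
Total t = Σ t_i = 3.611e+05 days = 988.6 years.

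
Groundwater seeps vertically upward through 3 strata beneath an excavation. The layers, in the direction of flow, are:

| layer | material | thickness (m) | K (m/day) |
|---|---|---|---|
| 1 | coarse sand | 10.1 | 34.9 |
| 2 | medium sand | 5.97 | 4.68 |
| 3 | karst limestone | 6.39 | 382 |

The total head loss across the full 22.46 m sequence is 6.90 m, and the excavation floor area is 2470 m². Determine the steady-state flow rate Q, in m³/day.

Flow is perpendicular to layering, so the layers act in series and the equivalent K is the thickness-weighted harmonic mean.
Total thickness L = 10.1 + 5.97 + 6.39 = 22.46 m.
Σ(b_i/K_i) = 10.1/34.9 + 5.97/4.68 + 6.39/382 = 1.582 d.
K_eq = L / Σ(b_i/K_i) = 22.46 / 1.582 = 14.20 m/day.
Q = K_eq · A · (Δh/L) = 14.20 × 2470 × (6.90/22.46) = 10775 m³/day.

10800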